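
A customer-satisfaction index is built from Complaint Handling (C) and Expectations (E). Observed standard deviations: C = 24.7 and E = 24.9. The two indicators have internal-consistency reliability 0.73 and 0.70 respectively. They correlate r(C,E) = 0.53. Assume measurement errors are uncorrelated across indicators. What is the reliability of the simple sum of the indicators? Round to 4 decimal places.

Var(C+E) = 24.7² + 24.9² + 2·[24.7·24.9·0.53] = 1230.1 + 651.932 = 1882.03.
With uncorrelated errors the cross-covariances are all true-score covariance, so they carry over unchanged; only the diagonal terms shrink to ρᵢσᵢ².
True-score variance = [24.7²·0.73 + 24.9²·0.70] + 651.932 = 879.373 + 651.932 = 1531.3.
Reliability = 1531.3 / 1882.03 = 0.8136.

0.8136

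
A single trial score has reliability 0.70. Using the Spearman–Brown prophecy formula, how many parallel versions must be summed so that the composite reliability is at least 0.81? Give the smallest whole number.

k ≥ ρ*(1−ρ₁)/(ρ₁(1−ρ*)) = 0.81·0.30 / (0.70·0.19) = 1.827.
Smallest integer k = 2.

2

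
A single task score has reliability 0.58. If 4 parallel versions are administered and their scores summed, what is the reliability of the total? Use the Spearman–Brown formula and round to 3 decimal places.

0.847

ρ_k = kρ / (1 + (k−1)ρ) = 4·0.58 / (1 + 3·0.58) = 2.320 / 2.740 = 0.847.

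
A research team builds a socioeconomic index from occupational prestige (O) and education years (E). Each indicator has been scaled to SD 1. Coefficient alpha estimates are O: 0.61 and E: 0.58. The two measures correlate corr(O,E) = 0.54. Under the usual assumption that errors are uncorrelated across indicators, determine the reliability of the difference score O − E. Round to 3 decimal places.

0.120

Var(O−E) = 1 + 1 − 2·0.54 = 2 − 1.08 = 0.92.
Because errors are independent across components, Cov(Tᵢ,Tⱼ) = Cov(Xᵢ,Xⱼ); the off-diagonal part of the true-score variance is the same as above.
True-score variance = [0.61 + 0.58] − 1.08 = 1.19 − 1.08 = 0.11.
Reliability = 0.11 / 0.92 = 0.120.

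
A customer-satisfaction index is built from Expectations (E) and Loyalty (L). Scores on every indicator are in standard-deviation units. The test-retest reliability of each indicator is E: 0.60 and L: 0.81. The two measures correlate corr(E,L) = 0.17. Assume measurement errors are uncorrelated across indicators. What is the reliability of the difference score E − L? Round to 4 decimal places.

0.6446

Var(E−L) = 1 + 1 − 2·0.17 = 2 − 0.34 = 1.66.
Because errors are independent across components, Cov(Tᵢ,Tⱼ) = Cov(Xᵢ,Xⱼ); the off-diagonal part of the true-score variance is the same as above.
True-score variance = [0.60 + 0.81] − 0.34 = 1.41 − 0.34 = 1.07.
Reliability = 1.07 / 1.66 = 0.6446.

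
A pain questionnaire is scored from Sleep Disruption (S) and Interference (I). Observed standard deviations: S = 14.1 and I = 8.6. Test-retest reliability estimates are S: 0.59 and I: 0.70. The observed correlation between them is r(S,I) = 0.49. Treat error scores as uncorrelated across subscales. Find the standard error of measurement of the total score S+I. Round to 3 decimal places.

10.183

Var(total) = 272.77 + 118.835 = 391.605.
True-score variance = 169.07 + 118.835 = 287.905, so reliability = 0.7352.
Error variance = 391.605 − 287.905 = 103.7; SEM = √103.7 = 10.183.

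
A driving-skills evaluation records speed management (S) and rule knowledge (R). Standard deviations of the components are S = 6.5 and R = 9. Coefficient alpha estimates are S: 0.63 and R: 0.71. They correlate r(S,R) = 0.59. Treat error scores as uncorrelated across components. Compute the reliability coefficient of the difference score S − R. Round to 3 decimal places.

Var(S−R) = 6.5² + 9² − 2·6.5·9·0.59 = 123.25 − 69.03 = 54.22.
With uncorrelated errors the cross-covariances are all true-score covariance, so they carry over unchanged; only the diagonal terms shrink to ρᵢσᵢ².
True-score variance = [6.5²·0.63 + 9²·0.71] − 69.03 = 84.1275 − 69.03 = 15.0975.
Reliability = 15.0975 / 54.22 = 0.278.

0.278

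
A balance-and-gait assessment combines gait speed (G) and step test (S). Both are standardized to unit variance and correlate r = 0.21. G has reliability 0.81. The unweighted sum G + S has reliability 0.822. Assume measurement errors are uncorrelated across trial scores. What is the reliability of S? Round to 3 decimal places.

Var(G+S) = 2 + 2·0.21 = 2.420.
True-score variance = ρ_G + ρ_S + 2·0.21, so 0.822 = (0.81 + ρ_S + 0.42) / 2.420.
ρ_S = 0.822·2.420 − 0.81 − 0.42 = 0.759.

0.759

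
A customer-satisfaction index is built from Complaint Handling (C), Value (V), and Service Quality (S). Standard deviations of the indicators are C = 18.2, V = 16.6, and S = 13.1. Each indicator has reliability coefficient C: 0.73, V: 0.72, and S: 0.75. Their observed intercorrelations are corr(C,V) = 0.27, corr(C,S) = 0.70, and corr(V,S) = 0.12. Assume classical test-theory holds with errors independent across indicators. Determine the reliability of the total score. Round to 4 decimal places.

Var(C+V+S) = 18.2² + 16.6² + 13.1² + 2·[18.2·16.6·0.27 + 18.2·13.1·0.70 + 16.6·13.1·0.12] = 778.41 + 549.123 = 1327.53.
Because errors are independent across components, Cov(Tᵢ,Tⱼ) = Cov(Xᵢ,Xⱼ); the off-diagonal part of the true-score variance is the same as above.
True-score variance = [18.2²·0.73 + 16.6²·0.72 + 13.1²·0.75] + 549.123 = 568.916 + 549.123 = 1118.04.
Reliability = 1118.04 / 1327.53 = 0.8422.

0.8422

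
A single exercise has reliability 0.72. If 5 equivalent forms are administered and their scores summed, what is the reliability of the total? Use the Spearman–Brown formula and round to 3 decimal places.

0.928

ρ_k = kρ / (1 + (k−1)ρ) = 5·0.72 / (1 + 4·0.72) = 3.600 / 3.880 = 0.928.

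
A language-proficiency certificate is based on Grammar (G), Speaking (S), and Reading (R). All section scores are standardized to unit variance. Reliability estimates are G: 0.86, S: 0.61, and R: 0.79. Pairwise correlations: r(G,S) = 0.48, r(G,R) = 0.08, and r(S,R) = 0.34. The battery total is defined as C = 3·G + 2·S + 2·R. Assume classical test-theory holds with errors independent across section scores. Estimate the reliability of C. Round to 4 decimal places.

0.8616

Var(C) = 3² + 2² + 2² + 2·[6·0.48 + 6·0.08 + 4·0.34] = 17 + 9.44 = 26.44.
Under uncorrelated errors the observed covariances equal the true-score covariances, so only the own-variance terms attenuate.
True-score variance = [3²·0.86 + 2²·0.61 + 2²·0.79] + 9.44 = 13.34 + 9.44 = 22.78.
Reliability = 22.78 / 26.44 = 0.8616.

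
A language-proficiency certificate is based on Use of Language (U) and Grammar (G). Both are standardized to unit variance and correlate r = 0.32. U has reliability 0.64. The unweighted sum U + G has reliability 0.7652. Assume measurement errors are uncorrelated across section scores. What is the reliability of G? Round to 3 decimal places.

Var(U+G) = 2 + 2·0.32 = 2.640.
True-score variance = ρ_U + ρ_G + 2·0.32, so 0.7652 = (0.64 + ρ_G + 0.64) / 2.640.
ρ_G = 0.7652·2.640 − 0.64 − 0.64 = 0.740.

0.740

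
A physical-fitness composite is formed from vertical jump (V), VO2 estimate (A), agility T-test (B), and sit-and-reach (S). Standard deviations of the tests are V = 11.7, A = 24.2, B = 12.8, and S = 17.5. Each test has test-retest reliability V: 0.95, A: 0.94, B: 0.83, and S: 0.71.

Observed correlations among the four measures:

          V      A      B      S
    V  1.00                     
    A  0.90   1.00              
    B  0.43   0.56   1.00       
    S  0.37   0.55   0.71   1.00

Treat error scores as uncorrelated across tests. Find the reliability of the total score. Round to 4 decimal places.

0.9490

Var(V+A+B+S) = 11.7² + 24.2² + 12.8² + 17.5² + 2·[11.7·24.2·0.90 + 11.7·12.8·0.43 + 11.7·17.5·0.37 + 24.2·12.8·0.56 + 24.2·17.5·0.55 + 12.8·17.5·0.71] = 1192.62 + 1920.82 = 3113.44.
With uncorrelated errors the cross-covariances are all true-score covariance, so they carry over unchanged; only the diagonal terms shrink to ρᵢσᵢ².
True-score variance = [11.7²·0.95 + 24.2²·0.94 + 12.8²·0.83 + 17.5²·0.71] + 1920.82 = 1033.97 + 1920.82 = 2954.79.
Reliability = 2954.79 / 3113.44 = 0.9490.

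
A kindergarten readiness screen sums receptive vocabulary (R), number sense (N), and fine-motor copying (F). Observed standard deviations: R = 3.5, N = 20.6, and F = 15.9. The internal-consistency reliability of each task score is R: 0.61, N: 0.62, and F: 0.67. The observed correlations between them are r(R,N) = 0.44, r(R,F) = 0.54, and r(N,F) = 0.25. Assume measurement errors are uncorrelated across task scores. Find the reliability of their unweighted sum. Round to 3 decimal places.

0.745

Var(R+N+F) = 3.5² + 20.6² + 15.9² + 2·[3.5·20.6·0.44 + 3.5·15.9·0.54 + 20.6·15.9·0.25] = 689.42 + 287.32 = 976.74.
Because errors are independent across components, Cov(Tᵢ,Tⱼ) = Cov(Xᵢ,Xⱼ); the off-diagonal part of the true-score variance is the same as above.
True-score variance = [3.5²·0.61 + 20.6²·0.62 + 15.9²·0.67] + 287.32 = 439.958 + 287.32 = 727.278.
Reliability = 727.278 / 976.74 = 0.745.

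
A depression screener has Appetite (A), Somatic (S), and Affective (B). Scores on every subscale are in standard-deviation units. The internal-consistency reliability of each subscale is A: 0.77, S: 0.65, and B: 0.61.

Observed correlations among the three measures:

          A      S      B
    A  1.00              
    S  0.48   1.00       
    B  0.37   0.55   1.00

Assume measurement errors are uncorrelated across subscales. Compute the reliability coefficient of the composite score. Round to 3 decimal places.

0.833

Var(A+S+B) = 3 + 2·[0.48 + 0.37 + 0.55] = 3 + 2.8 = 5.8.
Because errors are independent across components, Cov(Tᵢ,Tⱼ) = Cov(Xᵢ,Xⱼ); the off-diagonal part of the true-score variance is the same as above.
True-score variance = [0.77 + 0.65 + 0.61] + 2.8 = 2.03 + 2.8 = 4.83.
Reliability = 4.83 / 5.8 = 0.833.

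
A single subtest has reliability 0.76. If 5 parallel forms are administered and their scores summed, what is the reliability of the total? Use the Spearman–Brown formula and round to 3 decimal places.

0.941

ρ_k = kρ / (1 + (k−1)ρ) = 5·0.76 / (1 + 4·0.76) = 3.800 / 4.040 = 0.941.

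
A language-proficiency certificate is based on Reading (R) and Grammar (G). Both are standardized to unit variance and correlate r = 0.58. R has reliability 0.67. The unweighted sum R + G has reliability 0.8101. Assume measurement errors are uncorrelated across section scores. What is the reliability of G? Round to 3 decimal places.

Var(R+G) = 2 + 2·0.58 = 3.160.
True-score variance = ρ_R + ρ_G + 2·0.58, so 0.8101 = (0.67 + ρ_G + 1.16) / 3.160.
ρ_G = 0.8101·3.160 − 0.67 − 1.16 = 0.730.

0.730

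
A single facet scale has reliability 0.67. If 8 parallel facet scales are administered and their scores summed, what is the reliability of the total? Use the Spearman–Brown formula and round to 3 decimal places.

ρ_k = kρ / (1 + (k−1)ρ) = 8·0.67 / (1 + 7·0.67) = 5.360 / 5.690 = 0.942.

0.942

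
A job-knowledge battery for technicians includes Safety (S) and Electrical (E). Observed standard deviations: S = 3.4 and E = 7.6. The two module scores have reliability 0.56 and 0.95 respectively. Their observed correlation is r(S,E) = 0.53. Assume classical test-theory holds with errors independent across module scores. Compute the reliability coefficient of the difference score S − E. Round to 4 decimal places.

Var(S−E) = 3.4² + 7.6² − 2·3.4·7.6·0.53 = 69.32 − 27.3904 = 41.9296.
Because errors are independent across components, Cov(Tᵢ,Tⱼ) = Cov(Xᵢ,Xⱼ); the off-diagonal part of the true-score variance is the same as above.
True-score variance = [3.4²·0.56 + 7.6²·0.95] − 27.3904 = 61.3456 − 27.3904 = 33.9552.
Reliability = 33.9552 / 41.9296 = 0.8098.

0.8098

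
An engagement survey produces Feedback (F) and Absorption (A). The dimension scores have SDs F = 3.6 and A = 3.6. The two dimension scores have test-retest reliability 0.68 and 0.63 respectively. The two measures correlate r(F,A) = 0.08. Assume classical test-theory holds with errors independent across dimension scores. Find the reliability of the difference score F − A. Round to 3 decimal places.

0.625

Var(F−A) = 3.6² + 3.6² − 2·3.6·3.6·0.08 = 25.92 − 2.0736 = 23.8464.
With uncorrelated errors the cross-covariances are all true-score covariance, so they carry over unchanged; only the diagonal terms shrink to ρᵢσᵢ².
True-score variance = [3.6²·0.68 + 3.6²·0.63] − 2.0736 = 16.9776 − 2.0736 = 14.904.
Reliability = 14.904 / 23.8464 = 0.625.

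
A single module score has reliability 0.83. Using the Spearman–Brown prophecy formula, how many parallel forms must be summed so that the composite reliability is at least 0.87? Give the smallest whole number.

k ≥ ρ*(1−ρ₁)/(ρ₁(1−ρ*)) = 0.87·0.17 / (0.83·0.13) = 1.371.
Smallest integer k = 2.

2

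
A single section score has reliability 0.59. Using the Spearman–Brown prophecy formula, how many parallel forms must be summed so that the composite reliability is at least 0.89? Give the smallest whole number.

k ≥ ρ*(1−ρ₁)/(ρ₁(1−ρ*)) = 0.89·0.41 / (0.59·0.11) = 5.622.
Smallest integer k = 6.

6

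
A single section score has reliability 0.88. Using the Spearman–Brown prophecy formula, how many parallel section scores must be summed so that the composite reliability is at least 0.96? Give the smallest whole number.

k ≥ ρ*(1−ρ₁)/(ρ₁(1−ρ*)) = 0.96·0.12 / (0.88·0.04) = 3.273.
Smallest integer k = 4.

4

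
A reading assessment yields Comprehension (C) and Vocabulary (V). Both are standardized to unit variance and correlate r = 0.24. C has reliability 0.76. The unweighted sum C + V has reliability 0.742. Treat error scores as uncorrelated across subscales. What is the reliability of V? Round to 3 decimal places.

Var(C+V) = 2 + 2·0.24 = 2.480.
True-score variance = ρ_C + ρ_V + 2·0.24, so 0.742 = (0.76 + ρ_V + 0.48) / 2.480.
ρ_V = 0.742·2.480 − 0.76 − 0.48 = 0.600.

0.600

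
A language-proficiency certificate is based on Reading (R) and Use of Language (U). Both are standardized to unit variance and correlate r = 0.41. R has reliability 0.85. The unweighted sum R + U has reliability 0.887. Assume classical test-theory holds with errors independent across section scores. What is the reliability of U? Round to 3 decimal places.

Var(R+U) = 2 + 2·0.41 = 2.820.
True-score variance = ρ_R + ρ_U + 2·0.41, so 0.887 = (0.85 + ρ_U + 0.82) / 2.820.
ρ_U = 0.887·2.820 − 0.85 − 0.82 = 0.831.

0.831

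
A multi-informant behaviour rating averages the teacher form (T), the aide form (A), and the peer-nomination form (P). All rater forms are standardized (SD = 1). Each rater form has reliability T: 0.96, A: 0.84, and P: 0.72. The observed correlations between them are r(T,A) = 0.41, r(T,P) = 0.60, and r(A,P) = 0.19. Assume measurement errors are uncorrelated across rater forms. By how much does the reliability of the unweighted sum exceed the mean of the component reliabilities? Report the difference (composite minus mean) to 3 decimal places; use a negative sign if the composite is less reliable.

0.071

Var(sum) = 3 + 2.4 = 5.4; true-score variance = 2.52 + 2.4 = 4.92; composite reliability = 0.9111.
Mean component reliability = 0.8400.
Difference = 0.9111 − 0.8400 = 0.071.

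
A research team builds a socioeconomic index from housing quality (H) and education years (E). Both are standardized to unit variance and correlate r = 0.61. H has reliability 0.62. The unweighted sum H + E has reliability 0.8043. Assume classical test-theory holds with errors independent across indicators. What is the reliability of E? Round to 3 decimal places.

Var(H+E) = 2 + 2·0.61 = 3.220.
True-score variance = ρ_H + ρ_E + 2·0.61, so 0.8043 = (0.62 + ρ_E + 1.22) / 3.220.
ρ_E = 0.8043·3.220 − 0.62 − 1.22 = 0.750.

0.750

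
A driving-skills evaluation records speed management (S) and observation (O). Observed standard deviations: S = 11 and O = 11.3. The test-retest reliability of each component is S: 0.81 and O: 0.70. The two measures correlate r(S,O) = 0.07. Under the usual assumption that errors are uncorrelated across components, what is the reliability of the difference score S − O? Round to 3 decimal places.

0.735

Var(S−O) = 11² + 11.3² − 2·11·11.3·0.07 = 248.69 − 17.402 = 231.288.
Under uncorrelated errors the observed covariances equal the true-score covariances, so only the own-variance terms attenuate.
True-score variance = [11²·0.81 + 11.3²·0.70] − 17.402 = 187.393 − 17.402 = 169.991.
Reliability = 169.991 / 231.288 = 0.735.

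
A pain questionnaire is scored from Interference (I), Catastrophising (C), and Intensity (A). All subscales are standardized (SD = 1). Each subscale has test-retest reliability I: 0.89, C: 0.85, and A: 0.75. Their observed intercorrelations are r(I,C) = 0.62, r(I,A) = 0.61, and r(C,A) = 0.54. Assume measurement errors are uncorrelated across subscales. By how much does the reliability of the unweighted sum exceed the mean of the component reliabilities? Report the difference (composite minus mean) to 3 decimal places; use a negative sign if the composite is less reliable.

0.092

Var(sum) = 3 + 3.54 = 6.54; true-score variance = 2.49 + 3.54 = 6.03; composite reliability = 0.9220.
Mean component reliability = 0.8300.
Difference = 0.9220 − 0.8300 = 0.092.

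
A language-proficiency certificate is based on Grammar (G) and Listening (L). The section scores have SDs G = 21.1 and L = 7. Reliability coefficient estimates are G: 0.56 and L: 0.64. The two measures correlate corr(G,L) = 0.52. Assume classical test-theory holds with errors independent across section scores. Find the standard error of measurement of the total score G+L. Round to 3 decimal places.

Var(total) = 494.21 + 153.608 = 647.818.
True-score variance = 280.678 + 153.608 = 434.286, so reliability = 0.6704.
Error variance = 647.818 − 434.286 = 213.532; SEM = √213.532 = 14.613.

14.613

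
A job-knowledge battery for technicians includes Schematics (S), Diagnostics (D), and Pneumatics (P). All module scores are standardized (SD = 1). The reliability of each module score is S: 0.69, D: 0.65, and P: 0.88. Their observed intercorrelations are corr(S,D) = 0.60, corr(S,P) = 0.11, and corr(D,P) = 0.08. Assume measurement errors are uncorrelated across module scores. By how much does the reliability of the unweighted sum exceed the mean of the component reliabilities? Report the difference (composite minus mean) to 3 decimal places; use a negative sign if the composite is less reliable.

0.090

Var(sum) = 3 + 1.58 = 4.58; true-score variance = 2.22 + 1.58 = 3.8; composite reliability = 0.8297.
Mean component reliability = 0.7400.
Difference = 0.8297 − 0.7400 = 0.090.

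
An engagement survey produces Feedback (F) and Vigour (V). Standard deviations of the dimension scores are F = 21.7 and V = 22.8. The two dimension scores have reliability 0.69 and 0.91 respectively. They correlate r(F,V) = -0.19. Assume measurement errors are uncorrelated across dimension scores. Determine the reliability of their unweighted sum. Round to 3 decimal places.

Var(F+V) = 21.7² + 22.8² + 2·[21.7·22.8·(-0.19)] = 990.73 − 188.009 = 802.721.
Because errors are independent across components, Cov(Tᵢ,Tⱼ) = Cov(Xᵢ,Xⱼ); the off-diagonal part of the true-score variance is the same as above.
True-score variance = [21.7²·0.69 + 22.8²·0.91] − 188.009 = 797.968 − 188.009 = 609.96.
Reliability = 609.96 / 802.721 = 0.760.

0.760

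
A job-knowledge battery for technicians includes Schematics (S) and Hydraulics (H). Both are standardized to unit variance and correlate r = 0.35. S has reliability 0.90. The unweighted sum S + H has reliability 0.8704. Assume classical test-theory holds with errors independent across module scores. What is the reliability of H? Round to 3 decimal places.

0.750

Var(S+H) = 2 + 2·0.35 = 2.700.
True-score variance = ρ_S + ρ_H + 2·0.35, so 0.8704 = (0.90 + ρ_H + 0.70) / 2.700.
ρ_H = 0.8704·2.700 − 0.90 − 0.70 = 0.750.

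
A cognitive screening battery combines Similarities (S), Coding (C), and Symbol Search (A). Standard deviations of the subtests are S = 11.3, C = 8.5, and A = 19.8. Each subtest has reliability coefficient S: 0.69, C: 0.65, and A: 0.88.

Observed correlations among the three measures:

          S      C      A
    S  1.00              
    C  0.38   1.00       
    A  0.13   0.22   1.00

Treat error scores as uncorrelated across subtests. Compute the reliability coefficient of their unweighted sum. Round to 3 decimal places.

0.860

Var(S+C+A) = 11.3² + 8.5² + 19.8² + 2·[11.3·8.5·0.38 + 11.3·19.8·0.13 + 8.5·19.8·0.22] = 591.98 + 205.222 = 797.202.
Because errors are independent across components, Cov(Tᵢ,Tⱼ) = Cov(Xᵢ,Xⱼ); the off-diagonal part of the true-score variance is the same as above.
True-score variance = [11.3²·0.69 + 8.5²·0.65 + 19.8²·0.88] + 205.222 = 480.064 + 205.222 = 685.286.
Reliability = 685.286 / 797.202 = 0.860.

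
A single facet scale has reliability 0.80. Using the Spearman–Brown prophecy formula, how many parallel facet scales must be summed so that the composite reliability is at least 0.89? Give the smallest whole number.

k ≥ ρ*(1−ρ₁)/(ρ₁(1−ρ*)) = 0.89·0.20 / (0.80·0.11) = 2.023.
Smallest integer k = 3.

3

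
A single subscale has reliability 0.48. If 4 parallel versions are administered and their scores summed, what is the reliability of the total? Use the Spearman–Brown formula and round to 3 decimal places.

0.787

ρ_k = kρ / (1 + (k−1)ρ) = 4·0.48 / (1 + 3·0.48) = 1.920 / 2.440 = 0.787.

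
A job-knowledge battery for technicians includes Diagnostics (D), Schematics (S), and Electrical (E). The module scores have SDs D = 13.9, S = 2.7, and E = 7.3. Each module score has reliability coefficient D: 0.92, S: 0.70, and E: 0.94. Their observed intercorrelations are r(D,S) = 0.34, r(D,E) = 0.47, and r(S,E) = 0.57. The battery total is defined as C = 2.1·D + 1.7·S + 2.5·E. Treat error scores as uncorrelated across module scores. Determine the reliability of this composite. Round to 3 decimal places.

0.950

Var(C) = 2.1²·13.9² + 1.7²·2.7² + 2.5²·7.3² + 2·[3.57·13.9·2.7·0.34 + 5.25·13.9·7.3·0.47 + 4.25·2.7·7.3·0.57] = 1206.19 + 687.357 = 1893.54.
With uncorrelated errors the cross-covariances are all true-score covariance, so they carry over unchanged; only the diagonal terms shrink to ρᵢσᵢ².
True-score variance = [2.1²·13.9²·0.92 + 1.7²·2.7²·0.70 + 2.5²·7.3²·0.94] + 687.357 = 1111.72 + 687.357 = 1799.08.
Reliability = 1799.08 / 1893.54 = 0.950.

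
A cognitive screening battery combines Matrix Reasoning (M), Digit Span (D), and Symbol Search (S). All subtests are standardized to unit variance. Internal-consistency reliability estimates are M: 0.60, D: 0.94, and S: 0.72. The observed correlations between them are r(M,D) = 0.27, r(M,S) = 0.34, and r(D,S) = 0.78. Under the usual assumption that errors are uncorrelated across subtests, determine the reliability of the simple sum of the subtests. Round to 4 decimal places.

Var(M+D+S) = 3 + 2·[0.27 + 0.34 + 0.78] = 3 + 2.78 = 5.78.
Because errors are independent across components, Cov(Tᵢ,Tⱼ) = Cov(Xᵢ,Xⱼ); the off-diagonal part of the true-score variance is the same as above.
True-score variance = [0.60 + 0.94 + 0.72] + 2.78 = 2.26 + 2.78 = 5.04.
Reliability = 5.04 / 5.78 = 0.8720.

0.8720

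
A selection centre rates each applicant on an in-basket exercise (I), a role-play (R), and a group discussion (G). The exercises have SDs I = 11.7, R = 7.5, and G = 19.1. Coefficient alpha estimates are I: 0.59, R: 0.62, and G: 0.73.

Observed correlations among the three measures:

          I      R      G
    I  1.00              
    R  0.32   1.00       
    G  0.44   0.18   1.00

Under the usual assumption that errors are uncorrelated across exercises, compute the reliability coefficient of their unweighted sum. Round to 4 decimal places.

0.7959

Var(I+R+G) = 11.7² + 7.5² + 19.1² + 2·[11.7·7.5·0.32 + 11.7·19.1·0.44 + 7.5·19.1·0.18] = 557.95 + 304.384 = 862.334.
Because errors are independent across components, Cov(Tᵢ,Tⱼ) = Cov(Xᵢ,Xⱼ); the off-diagonal part of the true-score variance is the same as above.
True-score variance = [11.7²·0.59 + 7.5²·0.62 + 19.1²·0.73] + 304.384 = 381.951 + 304.384 = 686.335.
Reliability = 686.335 / 862.334 = 0.7959.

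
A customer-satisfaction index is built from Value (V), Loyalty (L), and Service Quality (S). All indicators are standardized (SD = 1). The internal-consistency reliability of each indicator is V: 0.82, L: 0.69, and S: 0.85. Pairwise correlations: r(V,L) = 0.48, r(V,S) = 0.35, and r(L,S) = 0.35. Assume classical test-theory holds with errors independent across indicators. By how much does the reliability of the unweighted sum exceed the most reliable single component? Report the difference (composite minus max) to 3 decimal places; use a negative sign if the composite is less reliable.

0.031

Var(sum) = 3 + 2.36 = 5.36; true-score variance = 2.36 + 2.36 = 4.72; composite reliability = 0.8806.
Max component reliability = 0.8500.
Difference = 0.8806 − 0.8500 = 0.031.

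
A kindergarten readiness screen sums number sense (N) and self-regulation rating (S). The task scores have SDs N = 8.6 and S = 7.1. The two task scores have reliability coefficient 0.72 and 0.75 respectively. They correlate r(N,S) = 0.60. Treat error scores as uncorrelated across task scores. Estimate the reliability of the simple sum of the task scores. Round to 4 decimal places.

0.8315

Var(N+S) = 8.6² + 7.1² + 2·[8.6·7.1·0.60] = 124.37 + 73.272 = 197.642.
Because errors are independent across components, Cov(Tᵢ,Tⱼ) = Cov(Xᵢ,Xⱼ); the off-diagonal part of the true-score variance is the same as above.
True-score variance = [8.6²·0.72 + 7.1²·0.75] + 73.272 = 91.0587 + 73.272 = 164.331.
Reliability = 164.331 / 197.642 = 0.8315.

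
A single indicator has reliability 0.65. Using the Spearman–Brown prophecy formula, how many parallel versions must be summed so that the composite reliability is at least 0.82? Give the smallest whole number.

k ≥ ρ*(1−ρ₁)/(ρ₁(1−ρ*)) = 0.82·0.35 / (0.65·0.18) = 2.453.
Smallest integer k = 3.

3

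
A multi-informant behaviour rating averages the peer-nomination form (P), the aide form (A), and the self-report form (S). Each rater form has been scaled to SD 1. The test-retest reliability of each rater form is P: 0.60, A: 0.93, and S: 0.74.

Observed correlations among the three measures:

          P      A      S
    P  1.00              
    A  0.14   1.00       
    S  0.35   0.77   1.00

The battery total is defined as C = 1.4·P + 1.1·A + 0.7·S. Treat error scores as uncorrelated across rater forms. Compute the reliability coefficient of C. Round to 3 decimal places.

0.833

Var(C) = 1.4² + 1.1² + 0.7² + 2·[1.54·0.14 + 0.98·0.35 + 0.77·0.77] = 3.66 + 2.303 = 5.963.
Under uncorrelated errors the observed covariances equal the true-score covariances, so only the own-variance terms attenuate.
True-score variance = [1.4²·0.60 + 1.1²·0.93 + 0.7²·0.74] + 2.303 = 2.6639 + 2.303 = 4.9669.
Reliability = 4.9669 / 5.963 = 0.833.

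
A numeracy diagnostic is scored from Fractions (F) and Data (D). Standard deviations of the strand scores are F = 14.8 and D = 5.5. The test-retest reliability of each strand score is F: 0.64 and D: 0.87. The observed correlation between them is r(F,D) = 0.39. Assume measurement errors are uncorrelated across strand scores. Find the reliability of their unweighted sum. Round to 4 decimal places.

Var(F+D) = 14.8² + 5.5² + 2·[14.8·5.5·0.39] = 249.29 + 63.492 = 312.782.
Because errors are independent across components, Cov(Tᵢ,Tⱼ) = Cov(Xᵢ,Xⱼ); the off-diagonal part of the true-score variance is the same as above.
True-score variance = [14.8²·0.64 + 5.5²·0.87] + 63.492 = 166.503 + 63.492 = 229.995.
Reliability = 229.995 / 312.782 = 0.7353.

0.7353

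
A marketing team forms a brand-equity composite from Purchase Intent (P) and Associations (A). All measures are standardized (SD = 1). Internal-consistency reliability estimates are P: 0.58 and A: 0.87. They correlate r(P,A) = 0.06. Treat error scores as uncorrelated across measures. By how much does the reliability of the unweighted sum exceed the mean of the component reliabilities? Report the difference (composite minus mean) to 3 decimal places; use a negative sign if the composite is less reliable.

Var(sum) = 2 + 0.12 = 2.12; true-score variance = 1.45 + 0.12 = 1.57; composite reliability = 0.7406.
Mean component reliability = 0.7250.
Difference = 0.7406 − 0.7250 = 0.016.

0.016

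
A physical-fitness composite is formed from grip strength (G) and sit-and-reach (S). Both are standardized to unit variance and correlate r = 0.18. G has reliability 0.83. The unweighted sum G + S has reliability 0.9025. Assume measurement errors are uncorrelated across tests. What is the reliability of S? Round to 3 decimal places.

0.940

Var(G+S) = 2 + 2·0.18 = 2.360.
True-score variance = ρ_G + ρ_S + 2·0.18, so 0.9025 = (0.83 + ρ_S + 0.36) / 2.360.
ρ_S = 0.9025·2.360 − 0.83 − 0.36 = 0.940.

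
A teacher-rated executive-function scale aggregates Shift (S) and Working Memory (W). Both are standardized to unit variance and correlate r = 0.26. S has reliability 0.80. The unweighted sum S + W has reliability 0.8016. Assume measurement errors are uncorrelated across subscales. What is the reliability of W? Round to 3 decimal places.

Var(S+W) = 2 + 2·0.26 = 2.520.
True-score variance = ρ_S + ρ_W + 2·0.26, so 0.8016 = (0.80 + ρ_W + 0.52) / 2.520.
ρ_W = 0.8016·2.520 − 0.80 − 0.52 = 0.700.

0.700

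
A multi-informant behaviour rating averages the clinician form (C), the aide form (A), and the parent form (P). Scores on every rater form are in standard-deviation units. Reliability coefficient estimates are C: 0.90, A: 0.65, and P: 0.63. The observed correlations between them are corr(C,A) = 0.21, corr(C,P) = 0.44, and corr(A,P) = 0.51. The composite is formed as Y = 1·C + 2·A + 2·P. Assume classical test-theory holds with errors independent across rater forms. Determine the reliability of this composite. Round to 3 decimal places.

0.810

Var(Y) = 1 + 2² + 2² + 2·[2·0.21 + 2·0.44 + 4·0.51] = 9 + 6.68 = 15.68.
With uncorrelated errors the cross-covariances are all true-score covariance, so they carry over unchanged; only the diagonal terms shrink to ρᵢσᵢ².
True-score variance = [0.90 + 2²·0.65 + 2²·0.63] + 6.68 = 6.02 + 6.68 = 12.7.
Reliability = 12.7 / 15.68 = 0.810.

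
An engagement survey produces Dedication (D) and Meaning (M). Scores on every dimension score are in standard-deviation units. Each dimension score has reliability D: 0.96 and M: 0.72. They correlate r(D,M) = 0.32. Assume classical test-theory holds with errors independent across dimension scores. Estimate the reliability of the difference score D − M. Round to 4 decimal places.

0.7647

Var(D−M) = 1 + 1 − 2·0.32 = 2 − 0.64 = 1.36.
With uncorrelated errors the cross-covariances are all true-score covariance, so they carry over unchanged; only the diagonal terms shrink to ρᵢσᵢ².
True-score variance = [0.96 + 0.72] − 0.64 = 1.68 − 0.64 = 1.04.
Reliability = 1.04 / 1.36 = 0.7647.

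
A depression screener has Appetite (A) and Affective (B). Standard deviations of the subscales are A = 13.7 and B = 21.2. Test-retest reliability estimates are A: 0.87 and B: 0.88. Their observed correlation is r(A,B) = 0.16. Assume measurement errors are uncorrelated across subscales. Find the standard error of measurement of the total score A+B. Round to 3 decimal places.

8.851

Var(total) = 637.13 + 92.9408 = 730.071.
True-score variance = 558.798 + 92.9408 = 651.738, so reliability = 0.8927.
Error variance = 730.071 − 651.738 = 78.3325; SEM = √78.3325 = 8.851.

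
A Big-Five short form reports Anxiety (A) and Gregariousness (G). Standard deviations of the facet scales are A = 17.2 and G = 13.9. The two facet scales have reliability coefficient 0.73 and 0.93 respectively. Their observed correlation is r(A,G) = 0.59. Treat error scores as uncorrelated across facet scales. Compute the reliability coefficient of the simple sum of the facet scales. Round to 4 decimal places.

Var(A+G) = 17.2² + 13.9² + 2·[17.2·13.9·0.59] = 489.05 + 282.114 = 771.164.
Under uncorrelated errors the observed covariances equal the true-score covariances, so only the own-variance terms attenuate.
True-score variance = [17.2²·0.73 + 13.9²·0.93] + 282.114 = 395.649 + 282.114 = 677.763.
Reliability = 677.763 / 771.164 = 0.8789.

0.8789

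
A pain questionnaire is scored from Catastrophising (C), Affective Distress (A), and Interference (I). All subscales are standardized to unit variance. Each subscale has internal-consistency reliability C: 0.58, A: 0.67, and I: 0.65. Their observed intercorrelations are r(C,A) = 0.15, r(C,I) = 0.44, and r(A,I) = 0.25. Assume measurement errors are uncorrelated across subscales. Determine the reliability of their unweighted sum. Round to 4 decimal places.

Var(C+A+I) = 3 + 2·[0.15 + 0.44 + 0.25] = 3 + 1.68 = 4.68.
Because errors are independent across components, Cov(Tᵢ,Tⱼ) = Cov(Xᵢ,Xⱼ); the off-diagonal part of the true-score variance is the same as above.
True-score variance = [0.58 + 0.67 + 0.65] + 1.68 = 1.9 + 1.68 = 3.58.
Reliability = 3.58 / 4.68 = 0.7650.

0.7650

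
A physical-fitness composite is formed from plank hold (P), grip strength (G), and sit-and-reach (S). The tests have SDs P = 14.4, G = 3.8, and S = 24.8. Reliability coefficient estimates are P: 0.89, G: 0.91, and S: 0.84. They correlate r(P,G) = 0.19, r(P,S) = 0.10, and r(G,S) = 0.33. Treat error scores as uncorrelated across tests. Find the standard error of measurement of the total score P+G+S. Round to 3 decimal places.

Var(total) = 836.84 + 154.416 = 991.256.
True-score variance = 714.324 + 154.416 = 868.74, so reliability = 0.8764.
Error variance = 991.256 − 868.74 = 122.516; SEM = √122.516 = 11.069.

11.069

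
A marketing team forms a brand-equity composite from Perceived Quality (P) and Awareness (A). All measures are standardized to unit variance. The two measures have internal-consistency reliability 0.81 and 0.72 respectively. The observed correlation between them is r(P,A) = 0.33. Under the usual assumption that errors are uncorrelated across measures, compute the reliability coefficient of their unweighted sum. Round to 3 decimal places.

0.823

Var(P+A) = 2 + 2·[0.33] = 2 + 0.66 = 2.66.
With uncorrelated errors the cross-covariances are all true-score covariance, so they carry over unchanged; only the diagonal terms shrink to ρᵢσᵢ².
True-score variance = [0.81 + 0.72] + 0.66 = 1.53 + 0.66 = 2.19.
Reliability = 2.19 / 2.66 = 0.823.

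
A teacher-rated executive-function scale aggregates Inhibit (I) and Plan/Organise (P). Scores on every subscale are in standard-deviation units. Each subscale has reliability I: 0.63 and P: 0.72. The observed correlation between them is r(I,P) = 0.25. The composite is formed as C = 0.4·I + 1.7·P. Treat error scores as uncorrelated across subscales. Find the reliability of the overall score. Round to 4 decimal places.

0.7438

Var(C) = 0.4² + 1.7² + 2·[0.68·0.25] = 3.05 + 0.34 = 3.39.
With uncorrelated errors the cross-covariances are all true-score covariance, so they carry over unchanged; only the diagonal terms shrink to ρᵢσᵢ².
True-score variance = [0.4²·0.63 + 1.7²·0.72] + 0.34 = 2.1816 + 0.34 = 2.5216.
Reliability = 2.5216 / 3.39 = 0.7438.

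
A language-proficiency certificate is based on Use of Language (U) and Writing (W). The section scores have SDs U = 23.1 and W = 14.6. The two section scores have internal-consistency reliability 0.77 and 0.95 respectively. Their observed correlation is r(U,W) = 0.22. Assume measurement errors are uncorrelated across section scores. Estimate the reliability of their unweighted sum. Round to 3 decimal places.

0.851

Var(U+W) = 23.1² + 14.6² + 2·[23.1·14.6·0.22] = 746.77 + 148.394 = 895.164.
Because errors are independent across components, Cov(Tᵢ,Tⱼ) = Cov(Xᵢ,Xⱼ); the off-diagonal part of the true-score variance is the same as above.
True-score variance = [23.1²·0.77 + 14.6²·0.95] + 148.394 = 613.382 + 148.394 = 761.776.
Reliability = 761.776 / 895.164 = 0.851.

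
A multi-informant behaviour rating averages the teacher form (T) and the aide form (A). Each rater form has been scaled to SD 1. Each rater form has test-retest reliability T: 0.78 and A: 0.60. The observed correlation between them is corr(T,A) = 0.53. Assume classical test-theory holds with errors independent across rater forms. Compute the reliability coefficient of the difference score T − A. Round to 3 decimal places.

0.340

Var(T−A) = 1 + 1 − 2·0.53 = 2 − 1.06 = 0.94.
Because errors are independent across components, Cov(Tᵢ,Tⱼ) = Cov(Xᵢ,Xⱼ); the off-diagonal part of the true-score variance is the same as above.
True-score variance = [0.78 + 0.60] − 1.06 = 1.38 − 1.06 = 0.32.
Reliability = 0.32 / 0.94 = 0.340.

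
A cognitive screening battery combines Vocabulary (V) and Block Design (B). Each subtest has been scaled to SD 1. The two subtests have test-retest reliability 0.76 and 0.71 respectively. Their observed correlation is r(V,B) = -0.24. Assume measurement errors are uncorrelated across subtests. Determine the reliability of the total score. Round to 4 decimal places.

0.6513

Var(V+B) = 2 + 2·[(-0.24)] = 2 − 0.48 = 1.52.
Under uncorrelated errors the observed covariances equal the true-score covariances, so only the own-variance terms attenuate.
True-score variance = [0.76 + 0.71] − 0.48 = 1.47 − 0.48 = 0.99.
Reliability = 0.99 / 1.52 = 0.6513.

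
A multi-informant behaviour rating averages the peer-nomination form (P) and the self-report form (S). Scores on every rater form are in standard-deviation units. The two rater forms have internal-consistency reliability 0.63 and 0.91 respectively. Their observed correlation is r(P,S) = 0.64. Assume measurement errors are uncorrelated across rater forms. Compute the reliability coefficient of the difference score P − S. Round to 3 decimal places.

Var(P−S) = 1 + 1 − 2·0.64 = 2 − 1.28 = 0.72.
Because errors are independent across components, Cov(Tᵢ,Tⱼ) = Cov(Xᵢ,Xⱼ); the off-diagonal part of the true-score variance is the same as above.
True-score variance = [0.63 + 0.91] − 1.28 = 1.54 − 1.28 = 0.26.
Reliability = 0.26 / 0.72 = 0.361.

0.361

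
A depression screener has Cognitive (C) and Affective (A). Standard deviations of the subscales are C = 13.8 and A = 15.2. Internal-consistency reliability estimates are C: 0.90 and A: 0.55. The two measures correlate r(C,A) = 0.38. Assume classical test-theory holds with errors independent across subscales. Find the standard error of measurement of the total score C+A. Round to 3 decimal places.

Var(total) = 421.48 + 159.418 = 580.898.
True-score variance = 298.468 + 159.418 = 457.886, so reliability = 0.7882.
Error variance = 580.898 − 457.886 = 123.012; SEM = √123.012 = 11.091.

11.091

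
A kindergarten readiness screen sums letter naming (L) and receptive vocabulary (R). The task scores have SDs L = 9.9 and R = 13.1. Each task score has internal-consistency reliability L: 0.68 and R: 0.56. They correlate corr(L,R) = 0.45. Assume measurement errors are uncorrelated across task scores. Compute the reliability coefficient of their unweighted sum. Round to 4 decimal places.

0.7234

Var(L+R) = 9.9² + 13.1² + 2·[9.9·13.1·0.45] = 269.62 + 116.721 = 386.341.
Under uncorrelated errors the observed covariances equal the true-score covariances, so only the own-variance terms attenuate.
True-score variance = [9.9²·0.68 + 13.1²·0.56] + 116.721 = 162.748 + 116.721 = 279.469.
Reliability = 279.469 / 386.341 = 0.7234.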